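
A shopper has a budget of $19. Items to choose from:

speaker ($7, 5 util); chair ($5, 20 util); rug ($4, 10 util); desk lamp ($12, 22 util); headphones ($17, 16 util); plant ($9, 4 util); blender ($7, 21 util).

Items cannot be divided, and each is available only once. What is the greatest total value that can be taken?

51 util

Check high-value combinations within $19:
- chair+rug+blender: cost 5+4+7=16, value 20+10+21=51
- speaker+chair+blender: cost 7+5+7=19, value 5+20+21=46
- desk lamp+blender: cost 12+7=19, value 22+21=43
- chair+desk lamp: cost 5+12=17, value 20+22=42
Best: 51 util.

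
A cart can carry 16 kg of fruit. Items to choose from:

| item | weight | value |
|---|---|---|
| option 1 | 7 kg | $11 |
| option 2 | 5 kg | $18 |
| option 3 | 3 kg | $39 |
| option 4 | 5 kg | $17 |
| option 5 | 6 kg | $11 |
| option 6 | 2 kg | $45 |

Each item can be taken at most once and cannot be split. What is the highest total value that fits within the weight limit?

$119

Check high-value combinations within 16 kg:
- option 2+option 3+option 4+option 6: weight 5+3+5+2=15, value 18+39+17+45=119
- option 2+option 3+option 5+option 6: weight 5+3+6+2=16, value 18+39+11+45=113
- option 3+option 4+option 5+option 6: weight 3+5+6+2=16, value 39+17+11+45=112
- option 2+option 3+option 6: weight 5+3+2=10, value 18+39+45=102
Best: $119.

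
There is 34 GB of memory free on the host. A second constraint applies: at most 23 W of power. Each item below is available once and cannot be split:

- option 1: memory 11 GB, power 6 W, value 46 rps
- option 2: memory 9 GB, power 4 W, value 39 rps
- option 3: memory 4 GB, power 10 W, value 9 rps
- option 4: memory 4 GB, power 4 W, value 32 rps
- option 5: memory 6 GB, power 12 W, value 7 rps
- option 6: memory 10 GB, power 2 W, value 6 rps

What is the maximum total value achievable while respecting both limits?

Feasible sets respecting both limits:
- option 1+option 2+option 4+option 6: memory 34, power 16, value 123
- option 1+option 2+option 4: memory 24, power 14, value 117
- option 1+option 2+option 3+option 6: memory 34, power 22, value 100
- option 1+option 2+option 3: memory 24, power 20, value 94
Best: 123 rps.

123 rps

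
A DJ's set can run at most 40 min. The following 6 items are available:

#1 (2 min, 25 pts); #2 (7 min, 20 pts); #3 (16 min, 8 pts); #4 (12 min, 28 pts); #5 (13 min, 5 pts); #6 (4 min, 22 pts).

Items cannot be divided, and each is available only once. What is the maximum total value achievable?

This is a 0/1 knapsack; check combinations near the capacity.
- #1+#2+#4+#5+#6: duration 2+7+12+13+4=38, value 25+20+28+5+22=100
- #1+#2+#4+#6: duration 2+7+12+4=25, value 25+20+28+22=95
- #1+#3+#4+#6: duration 2+16+12+4=34, value 25+8+28+22=83
Best: 100 pts.

100 pts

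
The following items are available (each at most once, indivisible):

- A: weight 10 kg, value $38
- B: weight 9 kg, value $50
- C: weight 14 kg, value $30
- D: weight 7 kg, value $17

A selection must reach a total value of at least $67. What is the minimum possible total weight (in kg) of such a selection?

16

Subsets with value ≥ 67, sorted by total weight:
- B+D: weight 16, value 67
- A+B: weight 19, value 88
Minimum weight: 16 kg.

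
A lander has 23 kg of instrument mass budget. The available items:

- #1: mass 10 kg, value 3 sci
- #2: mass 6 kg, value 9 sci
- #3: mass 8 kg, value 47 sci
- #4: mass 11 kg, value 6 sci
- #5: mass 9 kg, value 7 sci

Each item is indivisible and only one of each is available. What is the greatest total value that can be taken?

Check high-value combinations within 23 kg:
- #2+#3+#5: mass 6+8+9=23, value 9+47+7=63
- #2+#3: mass 6+8=14, value 9+47=56
- #3+#5: mass 8+9=17, value 47+7=54
- #3+#4: mass 8+11=19, value 47+6=53
Best: 63 sci.

63 sci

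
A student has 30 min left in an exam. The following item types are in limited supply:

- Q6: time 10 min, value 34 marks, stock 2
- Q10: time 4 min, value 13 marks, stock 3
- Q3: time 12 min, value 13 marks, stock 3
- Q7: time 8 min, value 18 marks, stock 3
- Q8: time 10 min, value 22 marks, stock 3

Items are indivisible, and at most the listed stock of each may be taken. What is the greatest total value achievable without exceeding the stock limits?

94 marks

Top feasible selections:
- 2×Q6 + 2×Q10: time 28, value 94
- 1×Q6 + 3×Q10 + 1×Q7: time 30, value 91
Best: 94 marks.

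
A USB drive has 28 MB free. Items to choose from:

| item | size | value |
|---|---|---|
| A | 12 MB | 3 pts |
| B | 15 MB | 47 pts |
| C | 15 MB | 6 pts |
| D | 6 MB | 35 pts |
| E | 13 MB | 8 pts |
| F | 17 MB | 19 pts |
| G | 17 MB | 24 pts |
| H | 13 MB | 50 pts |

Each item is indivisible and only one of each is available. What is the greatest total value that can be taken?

Check high-value combinations within 28 MB:
- B+H: size 15+13=28, value 47+50=97
- D+H: size 6+13=19, value 35+50=85
- B+D: size 15+6=21, value 47+35=82
- D+G: size 6+17=23, value 35+24=59
- E+H: size 13+13=26, value 8+50=58
Best: 97 pts.

97 pts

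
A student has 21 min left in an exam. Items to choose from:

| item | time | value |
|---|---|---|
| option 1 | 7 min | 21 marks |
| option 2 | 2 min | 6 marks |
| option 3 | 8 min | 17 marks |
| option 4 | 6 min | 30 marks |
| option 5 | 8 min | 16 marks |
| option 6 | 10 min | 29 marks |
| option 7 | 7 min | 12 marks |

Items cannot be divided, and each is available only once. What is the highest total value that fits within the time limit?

68 marks

Check high-value combinations within 21 min:
- option 1+option 3+option 4: time 7+8+6=21, value 21+17+30=68
- option 1+option 4+option 5: time 7+6+8=21, value 21+30+16=67
- option 2+option 4+option 6: time 2+6+10=18, value 6+30+29=65
- option 1+option 4+option 7: time 7+6+7=20, value 21+30+12=63
- option 4+option 6: time 6+10=16, value 30+29=59
Best: 68 marks.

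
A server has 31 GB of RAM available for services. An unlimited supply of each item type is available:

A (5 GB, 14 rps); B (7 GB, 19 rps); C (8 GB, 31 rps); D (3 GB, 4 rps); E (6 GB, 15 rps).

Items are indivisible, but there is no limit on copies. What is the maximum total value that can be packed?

Best value-per-unit is C at 31/8; filling with it alone gives 3×31 = 93.
Optimal mix: 1×B + 3×C → memory 31, value 112.

112 rps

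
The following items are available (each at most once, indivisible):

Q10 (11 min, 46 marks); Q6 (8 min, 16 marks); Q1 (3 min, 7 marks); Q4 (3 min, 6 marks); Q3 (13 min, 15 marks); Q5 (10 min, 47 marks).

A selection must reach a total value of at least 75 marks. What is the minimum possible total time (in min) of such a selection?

21

Subsets with value ≥ 75, sorted by total time:
- Q10+Q5: time 21, value 93
- Q10+Q1+Q5: time 24, value 100
Minimum time: 21 min.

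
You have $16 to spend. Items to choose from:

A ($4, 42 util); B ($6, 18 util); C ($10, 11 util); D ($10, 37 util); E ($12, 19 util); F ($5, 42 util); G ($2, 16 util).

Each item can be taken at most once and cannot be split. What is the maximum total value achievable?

102 util

Check high-value combinations within $16:
- A+B+F: cost 4+6+5=15, value 42+18+42=102
- A+F+G: cost 4+5+2=11, value 42+42+16=100
- A+D+G: cost 4+10+2=16, value 42+37+16=95
Best: 102 util.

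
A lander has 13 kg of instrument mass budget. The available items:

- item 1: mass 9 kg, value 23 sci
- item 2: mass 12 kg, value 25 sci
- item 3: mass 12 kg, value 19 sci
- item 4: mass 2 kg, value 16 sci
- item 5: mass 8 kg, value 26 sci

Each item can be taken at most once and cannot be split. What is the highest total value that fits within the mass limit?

Check high-value combinations within 13 kg:
- item 4+item 5: mass 2+8=10, value 16+26=42
- item 1+item 4: mass 9+2=11, value 23+16=39
- item 5: mass 8, value 26
- item 2: mass 12, value 25
Best: 42 sci.

42 sci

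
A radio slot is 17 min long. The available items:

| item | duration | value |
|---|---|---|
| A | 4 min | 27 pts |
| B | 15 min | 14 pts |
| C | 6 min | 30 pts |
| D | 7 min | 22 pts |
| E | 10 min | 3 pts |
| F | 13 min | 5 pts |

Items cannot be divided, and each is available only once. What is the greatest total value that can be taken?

This is a 0/1 knapsack; check combinations near the capacity.
- A+C+D: duration 4+6+7=17, value 27+30+22=79
- A+C: duration 4+6=10, value 27+30=57
- C+D: duration 6+7=13, value 30+22=52
Best: 79 pts.

79 pts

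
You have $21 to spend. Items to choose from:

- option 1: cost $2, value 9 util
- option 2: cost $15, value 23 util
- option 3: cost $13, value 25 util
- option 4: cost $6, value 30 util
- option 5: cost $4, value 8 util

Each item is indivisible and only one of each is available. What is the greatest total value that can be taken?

Check high-value combinations within $21:
- option 1+option 3+option 4: cost 2+13+6=21, value 9+25+30=64
- option 3+option 4: cost 13+6=19, value 25+30=55
- option 2+option 4: cost 15+6=21, value 23+30=53
Best: 64 util.

64 util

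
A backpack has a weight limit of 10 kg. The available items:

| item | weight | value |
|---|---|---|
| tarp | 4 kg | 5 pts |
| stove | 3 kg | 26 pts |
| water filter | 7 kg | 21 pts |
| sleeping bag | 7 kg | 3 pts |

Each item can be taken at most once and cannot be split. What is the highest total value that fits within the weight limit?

47 pts

This is a 0/1 knapsack; check combinations near the capacity.
- stove+water filter: weight 3+7=10, value 26+21=47
- tarp+stove: weight 4+3=7, value 5+26=31
- stove+sleeping bag: weight 3+7=10, value 26+3=29
- stove: weight 3, value 26
- water filter: weight 7, value 21
Best: 47 pts.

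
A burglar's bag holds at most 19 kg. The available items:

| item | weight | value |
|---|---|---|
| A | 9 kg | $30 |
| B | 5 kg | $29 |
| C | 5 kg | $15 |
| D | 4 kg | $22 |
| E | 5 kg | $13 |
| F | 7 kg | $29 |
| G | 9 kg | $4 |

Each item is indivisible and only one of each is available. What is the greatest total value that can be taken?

Check high-value combinations within 19 kg:
- A+B+D: weight 9+5+4=18, value 30+29+22=81
- B+D+F: weight 5+4+7=16, value 29+22+29=80
- B+C+D+E: weight 5+5+4+5=19, value 29+15+22+13=79
- A+B+C: weight 9+5+5=19, value 30+29+15=74
Best: $81.

$81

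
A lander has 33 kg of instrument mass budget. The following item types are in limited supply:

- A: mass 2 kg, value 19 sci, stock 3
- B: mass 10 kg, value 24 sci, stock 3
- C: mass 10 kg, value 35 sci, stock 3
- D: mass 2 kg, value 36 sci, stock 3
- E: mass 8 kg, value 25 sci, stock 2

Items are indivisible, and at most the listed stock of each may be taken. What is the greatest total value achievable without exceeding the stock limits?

235 sci

Top feasible selections:
- 3×A + 2×C + 3×D: mass 32, value 235
- 3×A + 1×C + 3×D + 1×E: mass 30, value 225
Best: 235 sci.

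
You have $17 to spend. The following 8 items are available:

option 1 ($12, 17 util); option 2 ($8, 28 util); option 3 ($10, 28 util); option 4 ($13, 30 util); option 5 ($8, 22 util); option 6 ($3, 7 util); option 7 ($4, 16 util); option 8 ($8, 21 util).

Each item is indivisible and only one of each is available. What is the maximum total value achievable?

51 util

Check high-value combinations within $17:
- option 2+option 6+option 7: cost 8+3+4=15, value 28+7+16=51
- option 3+option 6+option 7: cost 10+3+4=17, value 28+7+16=51
- option 2+option 5: cost 8+8=16, value 28+22=50
- option 2+option 8: cost 8+8=16, value 28+21=49
Best: 51 util.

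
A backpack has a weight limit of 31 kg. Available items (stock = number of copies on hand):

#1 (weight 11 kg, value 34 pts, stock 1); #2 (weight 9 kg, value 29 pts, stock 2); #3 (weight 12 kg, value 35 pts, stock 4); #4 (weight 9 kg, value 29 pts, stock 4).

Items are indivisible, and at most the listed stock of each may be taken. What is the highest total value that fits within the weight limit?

Top feasible selections:
- 1×#3 + 2×#4: weight 30, value 93
- 1×#2 + 1×#3 + 1×#4: weight 30, value 93
- 2×#2 + 1×#3: weight 30, value 93
Best: 93 pts.

93 pts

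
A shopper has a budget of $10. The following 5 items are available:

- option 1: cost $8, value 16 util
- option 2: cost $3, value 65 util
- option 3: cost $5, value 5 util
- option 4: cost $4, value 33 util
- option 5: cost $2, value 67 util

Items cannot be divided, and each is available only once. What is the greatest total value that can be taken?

This is a 0/1 knapsack; check combinations near the capacity.
- option 2+option 4+option 5: cost 3+4+2=9, value 65+33+67=165
- option 2+option 3+option 5: cost 3+5+2=10, value 65+5+67=137
- option 2+option 5: cost 3+2=5, value 65+67=132
- option 4+option 5: cost 4+2=6, value 33+67=100
Best: 165 util.

165 util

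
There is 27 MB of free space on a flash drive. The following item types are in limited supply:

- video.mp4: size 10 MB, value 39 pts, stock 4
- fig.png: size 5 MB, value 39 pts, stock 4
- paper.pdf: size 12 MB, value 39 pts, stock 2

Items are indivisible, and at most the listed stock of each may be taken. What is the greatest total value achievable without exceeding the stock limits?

156 pts

Top feasible selections:
- 4×fig.png: size 20, value 156
- 1×video.mp4 + 3×fig.png: size 25, value 156
- 3×fig.png + 1×paper.pdf: size 27, value 156
- 3×fig.png: size 15, value 117
Best: 156 pts.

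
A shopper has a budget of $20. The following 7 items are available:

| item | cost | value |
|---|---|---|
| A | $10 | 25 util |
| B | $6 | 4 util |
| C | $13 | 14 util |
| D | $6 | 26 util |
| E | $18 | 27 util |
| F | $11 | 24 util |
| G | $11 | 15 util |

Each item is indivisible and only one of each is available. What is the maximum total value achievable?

51 util

Check high-value combinations within $20:
- A+D: cost 10+6=16, value 25+26=51
- D+F: cost 6+11=17, value 26+24=50
- D+G: cost 6+11=17, value 26+15=41
- C+D: cost 13+6=19, value 14+26=40
Best: 51 util.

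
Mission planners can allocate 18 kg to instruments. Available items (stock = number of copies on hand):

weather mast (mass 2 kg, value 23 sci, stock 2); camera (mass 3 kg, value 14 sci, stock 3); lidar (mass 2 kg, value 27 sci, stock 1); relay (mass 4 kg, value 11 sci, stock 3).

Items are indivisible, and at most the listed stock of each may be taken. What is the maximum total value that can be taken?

115 sci

Top feasible selections:
- 2×weather mast + 3×camera + 1×lidar: mass 15, value 115
- 2×weather mast + 2×camera + 1×lidar + 1×relay: mass 16, value 112
Best: 115 sci.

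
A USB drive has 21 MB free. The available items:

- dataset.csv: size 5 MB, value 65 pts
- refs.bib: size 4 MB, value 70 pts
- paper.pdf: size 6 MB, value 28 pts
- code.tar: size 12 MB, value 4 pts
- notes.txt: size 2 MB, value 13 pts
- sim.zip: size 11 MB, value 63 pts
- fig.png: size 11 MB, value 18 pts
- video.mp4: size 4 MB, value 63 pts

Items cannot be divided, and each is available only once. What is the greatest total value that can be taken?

Check high-value combinations within 21 MB:
- dataset.csv+refs.bib+paper.pdf+notes.txt+video.mp4: size 5+4+6+2+4=21, value 65+70+28+13+63=239
- dataset.csv+refs.bib+paper.pdf+video.mp4: size 5+4+6+4=19, value 65+70+28+63=226
- dataset.csv+refs.bib+notes.txt+video.mp4: size 5+4+2+4=15, value 65+70+13+63=211
- refs.bib+notes.txt+sim.zip+video.mp4: size 4+2+11+4=21, value 70+13+63+63=209
- dataset.csv+refs.bib+video.mp4: size 5+4+4=13, value 65+70+63=198
Best: 239 pts.

239 pts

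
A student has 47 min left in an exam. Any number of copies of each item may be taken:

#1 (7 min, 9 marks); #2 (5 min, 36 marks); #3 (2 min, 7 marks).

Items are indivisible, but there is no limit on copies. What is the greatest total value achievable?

331 marks

Best value-per-unit is #2 at 36/5; filling with it alone gives 9×36 = 324.
Optimal mix: 9×#2 + 1×#3 → time 47, value 331.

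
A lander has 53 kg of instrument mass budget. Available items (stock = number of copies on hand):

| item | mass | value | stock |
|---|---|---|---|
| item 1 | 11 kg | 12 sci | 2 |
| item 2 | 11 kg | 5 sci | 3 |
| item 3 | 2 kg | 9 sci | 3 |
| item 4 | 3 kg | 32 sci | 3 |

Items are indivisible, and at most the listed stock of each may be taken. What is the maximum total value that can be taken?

Top feasible selections:
- 2×item 1 + 1×item 2 + 3×item 3 + 3×item 4: mass 48, value 152
- 2×item 1 + 3×item 3 + 3×item 4: mass 37, value 147
Best: 152 sci.

152 sci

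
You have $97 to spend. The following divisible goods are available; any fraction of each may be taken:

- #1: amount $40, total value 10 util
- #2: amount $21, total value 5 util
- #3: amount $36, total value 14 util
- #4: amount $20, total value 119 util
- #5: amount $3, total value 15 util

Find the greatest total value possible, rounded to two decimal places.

157.50

Take in order of value per unit:
- #4 (119/20 per unit): all 20 → value 119, running total 119.00
- #5 (15/3 per unit): all 3 → value 15, running total 134.00
- #3 (14/36 per unit): all 36 → value 14, running total 148.00
- #1 (10/40 per unit): 38 of 40 → value 38×10/40 = 9.5000, running total 157.50
Total 157.50.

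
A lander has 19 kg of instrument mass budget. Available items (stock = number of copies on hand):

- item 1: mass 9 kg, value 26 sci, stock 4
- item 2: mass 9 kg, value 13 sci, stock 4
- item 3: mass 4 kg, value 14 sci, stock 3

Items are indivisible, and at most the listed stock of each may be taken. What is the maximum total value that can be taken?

Top feasible selections:
- 1×item 1 + 2×item 3: mass 17, value 54
- 2×item 1: mass 18, value 52
Best: 54 sci.

54 sci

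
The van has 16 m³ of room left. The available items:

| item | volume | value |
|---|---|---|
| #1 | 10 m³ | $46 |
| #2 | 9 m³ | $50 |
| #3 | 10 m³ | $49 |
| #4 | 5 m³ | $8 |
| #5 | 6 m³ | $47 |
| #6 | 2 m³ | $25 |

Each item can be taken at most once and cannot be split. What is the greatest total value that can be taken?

Check high-value combinations within 16 m³:
- #2+#5: volume 9+6=15, value 50+47=97
- #3+#5: volume 10+6=16, value 49+47=96
- #1+#5: volume 10+6=16, value 46+47=93
Best: $97.

$97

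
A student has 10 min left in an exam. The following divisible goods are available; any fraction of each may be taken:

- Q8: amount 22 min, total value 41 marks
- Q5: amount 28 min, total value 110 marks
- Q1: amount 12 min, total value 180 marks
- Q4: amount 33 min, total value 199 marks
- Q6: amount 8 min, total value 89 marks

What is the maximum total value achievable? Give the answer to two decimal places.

150.00

Take in order of value per unit:
- Q1 (180/12 per unit): 10 of 12 → value 10×180/12 = 150.0000, running total 150.00
Total 150.00.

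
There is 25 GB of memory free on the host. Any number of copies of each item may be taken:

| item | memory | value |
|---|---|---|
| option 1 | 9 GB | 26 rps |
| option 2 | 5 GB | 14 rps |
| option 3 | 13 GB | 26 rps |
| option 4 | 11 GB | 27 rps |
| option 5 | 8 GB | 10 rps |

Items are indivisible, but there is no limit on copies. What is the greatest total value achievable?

70 rps

Best value-per-unit is option 1 at 26/9; filling with it alone gives 2×26 = 52.
Optimal mix: 5×option 2 → memory 25, value 70.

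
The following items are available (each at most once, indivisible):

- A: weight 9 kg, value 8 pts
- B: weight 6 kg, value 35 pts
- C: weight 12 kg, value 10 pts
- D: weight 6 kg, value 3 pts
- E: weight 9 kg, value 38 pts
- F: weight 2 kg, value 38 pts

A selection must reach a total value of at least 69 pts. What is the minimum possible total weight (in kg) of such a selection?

Subsets with value ≥ 69, sorted by total weight:
- B+F: weight 8, value 73
- E+F: weight 11, value 76
- B+D+F: weight 14, value 76
- B+E: weight 15, value 73
Minimum weight: 8 kg.

8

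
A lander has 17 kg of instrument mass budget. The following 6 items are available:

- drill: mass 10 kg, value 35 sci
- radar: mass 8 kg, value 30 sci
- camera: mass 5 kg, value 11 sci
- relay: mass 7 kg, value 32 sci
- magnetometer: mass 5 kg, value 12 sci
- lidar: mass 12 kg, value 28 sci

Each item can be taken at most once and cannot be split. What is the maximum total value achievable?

67 sci

Check high-value combinations within 17 kg:
- drill+relay: mass 10+7=17, value 35+32=67
- radar+relay: mass 8+7=15, value 30+32=62
- camera+relay+magnetometer: mass 5+7+5=17, value 11+32+12=55
- drill+magnetometer: mass 10+5=15, value 35+12=47
Best: 67 sci.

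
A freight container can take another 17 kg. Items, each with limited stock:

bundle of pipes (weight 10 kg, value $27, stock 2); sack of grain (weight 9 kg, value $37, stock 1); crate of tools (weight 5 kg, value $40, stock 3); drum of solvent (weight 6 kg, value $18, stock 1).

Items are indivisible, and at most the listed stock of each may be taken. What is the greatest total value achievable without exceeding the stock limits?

$120

Top feasible selections:
- 3×crate of tools: weight 15, value 120
- 2×crate of tools + 1×drum of solvent: weight 16, value 98
Best: $120.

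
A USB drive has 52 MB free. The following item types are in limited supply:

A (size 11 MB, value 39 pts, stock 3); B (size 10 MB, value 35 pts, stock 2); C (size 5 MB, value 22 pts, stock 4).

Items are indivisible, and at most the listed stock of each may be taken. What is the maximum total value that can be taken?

201 pts

Best selections within size 52 and stock limits:
- 2×A + 1×B + 4×C: size 52, value 201
- 1×A + 2×B + 4×C: size 51, value 197
- 2×A + 2×B + 2×C: size 52, value 192
- 3×A + 3×C: size 48, value 183
Best: 201 pts.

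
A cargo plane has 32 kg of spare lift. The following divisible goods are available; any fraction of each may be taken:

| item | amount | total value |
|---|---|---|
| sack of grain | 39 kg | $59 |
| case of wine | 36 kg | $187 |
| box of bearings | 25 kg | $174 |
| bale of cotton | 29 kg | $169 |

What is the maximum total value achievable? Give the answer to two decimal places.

Take in order of value per unit:
- box of bearings (174/25 per unit): all 25 → value 174, running total 174.00
- bale of cotton (169/29 per unit): 7 of 29 → value 7×169/29 = 40.7931, running total 214.79
Total 214.79.

214.79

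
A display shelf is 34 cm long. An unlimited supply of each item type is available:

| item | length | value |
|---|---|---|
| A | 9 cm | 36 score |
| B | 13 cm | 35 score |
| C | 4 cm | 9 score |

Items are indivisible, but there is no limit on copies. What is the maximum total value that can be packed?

Best value-per-unit is A at 36/9; filling with it alone gives 3×36 = 108.
Optimal mix: 3×A + 1×C → length 31, value 117.

117 score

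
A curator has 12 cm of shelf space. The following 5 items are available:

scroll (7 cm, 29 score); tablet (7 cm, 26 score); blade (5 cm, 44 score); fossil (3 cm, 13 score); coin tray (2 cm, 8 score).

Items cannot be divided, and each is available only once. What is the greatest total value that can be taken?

This is a 0/1 knapsack; check combinations near the capacity.
- scroll+blade: length 7+5=12, value 29+44=73
- tablet+blade: length 7+5=12, value 26+44=70
- blade+fossil+coin tray: length 5+3+2=10, value 44+13+8=65
Best: 73 score.

73 score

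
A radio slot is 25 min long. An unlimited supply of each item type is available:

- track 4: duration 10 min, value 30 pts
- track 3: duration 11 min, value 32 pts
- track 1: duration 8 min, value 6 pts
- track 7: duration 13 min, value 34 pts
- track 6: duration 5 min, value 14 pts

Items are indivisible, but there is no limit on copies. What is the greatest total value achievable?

Best value-per-unit is track 4 at 30/10; filling with it alone gives 2×30 = 60.
Optimal mix: 2×track 4 + 1×track 6 → duration 25, value 74.

74 pts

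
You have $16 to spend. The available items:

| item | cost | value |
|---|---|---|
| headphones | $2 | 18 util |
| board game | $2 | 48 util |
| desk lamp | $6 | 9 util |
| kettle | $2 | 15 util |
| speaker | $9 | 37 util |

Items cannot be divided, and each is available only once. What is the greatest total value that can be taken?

118 util

Check high-value combinations within $16:
- headphones+board game+kettle+speaker: cost 2+2+2+9=15, value 18+48+15+37=118
- headphones+board game+speaker: cost 2+2+9=13, value 18+48+37=103
- board game+kettle+speaker: cost 2+2+9=13, value 48+15+37=100
- headphones+board game+desk lamp+kettle: cost 2+2+6+2=12, value 18+48+9+15=90
- board game+speaker: cost 2+9=11, value 48+37=85
Best: 118 util.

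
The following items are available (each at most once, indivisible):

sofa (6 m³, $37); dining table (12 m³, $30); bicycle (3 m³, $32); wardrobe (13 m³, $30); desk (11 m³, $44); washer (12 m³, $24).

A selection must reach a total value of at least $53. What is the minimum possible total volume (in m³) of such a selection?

Subsets with value ≥ 53, sorted by total volume:
- sofa+bicycle: volume 9, value 69
- bicycle+desk: volume 14, value 76
- dining table+bicycle: volume 15, value 62
- bicycle+washer: volume 15, value 56
Minimum volume: 9 m³.

9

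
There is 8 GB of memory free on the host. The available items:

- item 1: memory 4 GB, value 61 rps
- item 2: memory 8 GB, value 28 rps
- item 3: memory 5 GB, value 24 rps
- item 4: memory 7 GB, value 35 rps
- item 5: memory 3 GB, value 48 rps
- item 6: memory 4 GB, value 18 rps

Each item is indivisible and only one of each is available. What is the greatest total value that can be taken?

109 rps

Check high-value combinations within 8 GB:
- item 1+item 5: memory 4+3=7, value 61+48=109
- item 1+item 6: memory 4+4=8, value 61+18=79
- item 3+item 5: memory 5+3=8, value 24+48=72
- item 5+item 6: memory 3+4=7, value 48+18=66
- item 1: memory 4, value 61
Best: 109 rps.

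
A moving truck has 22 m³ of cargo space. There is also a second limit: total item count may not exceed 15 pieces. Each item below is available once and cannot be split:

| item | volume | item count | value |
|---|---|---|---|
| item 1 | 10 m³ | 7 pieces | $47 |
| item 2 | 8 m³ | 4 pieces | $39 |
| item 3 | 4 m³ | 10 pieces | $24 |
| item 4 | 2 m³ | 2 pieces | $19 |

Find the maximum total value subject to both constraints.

$105

Feasible sets respecting both limits:
- item 1+item 2+item 4: volume 20, item count 13, value 105
- item 1+item 2: volume 18, item count 11, value 86
- item 1+item 4: volume 12, item count 9, value 66
- item 2+item 3: volume 12, item count 14, value 63
Best: $105.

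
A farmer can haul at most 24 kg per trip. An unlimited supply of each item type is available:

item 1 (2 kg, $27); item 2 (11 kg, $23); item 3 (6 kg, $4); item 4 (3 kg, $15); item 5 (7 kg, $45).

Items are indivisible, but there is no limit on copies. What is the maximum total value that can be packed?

Best value-per-unit is item 1 at 27/2, and filling with it alone uses weight 12×2=24. No mix of the others beats 12×27 = 324.

$324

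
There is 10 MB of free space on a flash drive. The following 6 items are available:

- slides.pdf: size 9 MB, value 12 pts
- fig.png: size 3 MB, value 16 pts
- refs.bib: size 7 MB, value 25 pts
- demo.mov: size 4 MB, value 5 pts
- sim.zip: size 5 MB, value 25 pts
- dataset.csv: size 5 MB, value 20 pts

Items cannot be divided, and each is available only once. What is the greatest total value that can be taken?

Check high-value combinations within 10 MB:
- sim.zip+dataset.csv: size 5+5=10, value 25+20=45
- fig.png+sim.zip: size 3+5=8, value 16+25=41
- fig.png+refs.bib: size 3+7=10, value 16+25=41
Best: 45 pts.

45 pts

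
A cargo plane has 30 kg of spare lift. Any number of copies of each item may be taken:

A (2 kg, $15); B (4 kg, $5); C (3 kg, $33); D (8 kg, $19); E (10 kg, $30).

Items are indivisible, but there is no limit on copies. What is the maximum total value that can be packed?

Best value-per-unit is C at 33/3, and filling with it alone uses weight 10×3=30. No mix of the others beats 10×33 = 330.

$330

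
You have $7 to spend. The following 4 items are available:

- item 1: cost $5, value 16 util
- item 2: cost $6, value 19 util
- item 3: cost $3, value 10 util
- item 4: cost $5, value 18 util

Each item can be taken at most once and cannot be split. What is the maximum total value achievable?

19 util

Check high-value combinations within $7:
- item 2: cost 6, value 19
- item 4: cost 5, value 18
- item 1: cost 5, value 16
Best: 19 util.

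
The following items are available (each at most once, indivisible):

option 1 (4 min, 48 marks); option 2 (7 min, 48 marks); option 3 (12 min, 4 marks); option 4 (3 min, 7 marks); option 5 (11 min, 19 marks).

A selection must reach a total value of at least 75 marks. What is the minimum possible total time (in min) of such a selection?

Subsets with value ≥ 75, sorted by total time:
- option 1+option 2: time 11, value 96
- option 1+option 2+option 4: time 14, value 103
- option 1+option 2+option 5: time 22, value 115
Minimum time: 11 min.

11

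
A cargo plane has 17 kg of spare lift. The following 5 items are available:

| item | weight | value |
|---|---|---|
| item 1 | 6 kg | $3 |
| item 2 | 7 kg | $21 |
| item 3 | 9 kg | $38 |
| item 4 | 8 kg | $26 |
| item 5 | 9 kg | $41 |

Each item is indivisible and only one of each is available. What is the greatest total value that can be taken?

$67

Check high-value combinations within 17 kg:
- item 4+item 5: weight 8+9=17, value 26+41=67
- item 3+item 4: weight 9+8=17, value 38+26=64
- item 2+item 5: weight 7+9=16, value 21+41=62
- item 2+item 3: weight 7+9=16, value 21+38=59
Best: $67.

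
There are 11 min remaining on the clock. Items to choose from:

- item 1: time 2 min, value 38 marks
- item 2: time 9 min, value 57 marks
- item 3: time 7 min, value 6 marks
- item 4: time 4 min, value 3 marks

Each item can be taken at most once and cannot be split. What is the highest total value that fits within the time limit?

95 marks

This is a 0/1 knapsack; check combinations near the capacity.
- item 1+item 2: time 2+9=11, value 38+57=95
- item 2: time 9, value 57
- item 1+item 3: time 2+7=9, value 38+6=44
- item 1+item 4: time 2+4=6, value 38+3=41
- item 1: time 2, value 38
Best: 95 marks.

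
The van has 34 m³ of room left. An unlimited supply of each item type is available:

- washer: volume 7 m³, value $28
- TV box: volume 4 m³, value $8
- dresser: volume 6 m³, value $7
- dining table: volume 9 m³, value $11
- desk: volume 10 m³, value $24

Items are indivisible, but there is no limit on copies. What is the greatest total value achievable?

Best value-per-unit is washer at 28/7; filling with it alone gives 4×28 = 112.
Optimal mix: 4×washer + 1×TV box → volume 32, value 120.

$120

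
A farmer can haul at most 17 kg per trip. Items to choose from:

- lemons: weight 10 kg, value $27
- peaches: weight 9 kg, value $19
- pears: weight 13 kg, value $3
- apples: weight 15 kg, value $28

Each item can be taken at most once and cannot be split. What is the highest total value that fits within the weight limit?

This is a 0/1 knapsack; check combinations near the capacity.
- apples: weight 15, value 28
- lemons: weight 10, value 27
- peaches: weight 9, value 19
- pears: weight 13, value 3
Best: $28.

$28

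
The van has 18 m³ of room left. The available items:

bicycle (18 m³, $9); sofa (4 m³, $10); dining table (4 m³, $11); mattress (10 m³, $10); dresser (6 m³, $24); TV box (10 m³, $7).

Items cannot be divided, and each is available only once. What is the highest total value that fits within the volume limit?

This is a 0/1 knapsack; check combinations near the capacity.
- sofa+dining table+dresser: volume 4+4+6=14, value 10+11+24=45
- dining table+dresser: volume 4+6=10, value 11+24=35
- sofa+dresser: volume 4+6=10, value 10+24=34
- mattress+dresser: volume 10+6=16, value 10+24=34
Best: $45.

$45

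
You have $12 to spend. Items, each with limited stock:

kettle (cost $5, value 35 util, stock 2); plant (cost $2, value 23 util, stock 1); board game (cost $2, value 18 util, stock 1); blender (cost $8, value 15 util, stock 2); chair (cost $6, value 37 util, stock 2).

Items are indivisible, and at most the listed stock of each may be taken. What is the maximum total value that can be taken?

Best selections within cost 12 and stock limits:
- 2×kettle + 1×plant: cost 12, value 93
- 2×kettle + 1×board game: cost 12, value 88
- 1×plant + 1×board game + 1×chair: cost 10, value 78
- 1×kettle + 1×plant + 1×board game: cost 9, value 76
Best: 93 util.

93 util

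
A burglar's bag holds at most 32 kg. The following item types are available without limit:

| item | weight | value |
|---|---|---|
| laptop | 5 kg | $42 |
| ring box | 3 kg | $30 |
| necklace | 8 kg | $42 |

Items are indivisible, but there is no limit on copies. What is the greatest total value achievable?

$312

Best value-per-unit is ring box at 30/3; filling with it alone gives 10×30 = 300.
Optimal mix: 1×laptop + 9×ring box → weight 32, value 312.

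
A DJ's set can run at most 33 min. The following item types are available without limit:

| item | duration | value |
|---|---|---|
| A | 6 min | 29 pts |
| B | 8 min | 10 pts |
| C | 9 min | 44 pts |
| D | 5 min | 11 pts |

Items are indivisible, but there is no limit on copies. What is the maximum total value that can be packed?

161 pts

Best value-per-unit is C at 44/9; filling with it alone gives 3×44 = 132.
Optimal mix: 1×A + 3×C → duration 33, value 161.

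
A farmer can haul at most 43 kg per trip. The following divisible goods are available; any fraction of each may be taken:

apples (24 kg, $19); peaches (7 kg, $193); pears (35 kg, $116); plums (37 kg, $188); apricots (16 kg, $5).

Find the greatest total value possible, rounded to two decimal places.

375.92

Take in order of value per unit:
- peaches (193/7 per unit): all 7 → value 193, running total 193.00
- plums (188/37 per unit): 36 of 37 → value 36×188/37 = 182.9189, running total 375.92
Total 375.92.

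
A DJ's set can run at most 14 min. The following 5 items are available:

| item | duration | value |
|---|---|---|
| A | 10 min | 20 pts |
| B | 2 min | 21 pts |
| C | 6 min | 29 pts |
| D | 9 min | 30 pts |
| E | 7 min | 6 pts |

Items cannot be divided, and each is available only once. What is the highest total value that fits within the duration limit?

Check high-value combinations within 14 min:
- B+D: duration 2+9=11, value 21+30=51
- B+C: duration 2+6=8, value 21+29=50
- A+B: duration 10+2=12, value 20+21=41
- C+E: duration 6+7=13, value 29+6=35
- D: duration 9, value 30
Best: 51 pts.

51 pts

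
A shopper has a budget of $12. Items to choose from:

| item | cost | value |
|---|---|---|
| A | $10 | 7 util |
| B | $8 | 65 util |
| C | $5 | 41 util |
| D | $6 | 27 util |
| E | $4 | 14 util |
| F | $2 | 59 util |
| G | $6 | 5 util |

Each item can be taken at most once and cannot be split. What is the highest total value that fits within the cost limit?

124 util

Check high-value combinations within $12:
- B+F: cost 8+2=10, value 65+59=124
- C+E+F: cost 5+4+2=11, value 41+14+59=114
- C+F: cost 5+2=7, value 41+59=100
- D+E+F: cost 6+4+2=12, value 27+14+59=100
- D+F: cost 6+2=8, value 27+59=86
Best: 124 util.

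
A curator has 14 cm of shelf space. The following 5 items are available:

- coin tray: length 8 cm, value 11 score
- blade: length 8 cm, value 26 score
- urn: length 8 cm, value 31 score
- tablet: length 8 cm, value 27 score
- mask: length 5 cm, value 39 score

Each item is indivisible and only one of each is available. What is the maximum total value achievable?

70 score

Check high-value combinations within 14 cm:
- urn+mask: length 8+5=13, value 31+39=70
- tablet+mask: length 8+5=13, value 27+39=66
- blade+mask: length 8+5=13, value 26+39=65
- coin tray+mask: length 8+5=13, value 11+39=50
Best: 70 score.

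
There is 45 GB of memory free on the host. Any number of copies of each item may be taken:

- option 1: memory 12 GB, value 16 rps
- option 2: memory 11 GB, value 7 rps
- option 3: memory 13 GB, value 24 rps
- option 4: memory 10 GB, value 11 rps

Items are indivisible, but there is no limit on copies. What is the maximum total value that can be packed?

72 rps

Best value-per-unit is option 3 at 24/13, and filling with it alone uses memory 3×13=39. No mix of the others beats 3×24 = 72.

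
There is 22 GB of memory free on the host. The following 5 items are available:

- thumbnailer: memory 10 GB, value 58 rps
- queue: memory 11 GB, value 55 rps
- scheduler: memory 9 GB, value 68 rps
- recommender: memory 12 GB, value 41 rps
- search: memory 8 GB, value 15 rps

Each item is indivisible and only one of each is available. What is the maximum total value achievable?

126 rps

This is a 0/1 knapsack; check combinations near the capacity.
- thumbnailer+scheduler: memory 10+9=19, value 58+68=126
- queue+scheduler: memory 11+9=20, value 55+68=123
- thumbnailer+queue: memory 10+11=21, value 58+55=113
Best: 126 rps.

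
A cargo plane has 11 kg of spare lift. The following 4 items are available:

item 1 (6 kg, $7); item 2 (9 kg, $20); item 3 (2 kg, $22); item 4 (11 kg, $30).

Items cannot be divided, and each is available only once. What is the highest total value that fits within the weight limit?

$42

Check high-value combinations within 11 kg:
- item 2+item 3: weight 9+2=11, value 20+22=42
- item 4: weight 11, value 30
- item 1+item 3: weight 6+2=8, value 7+22=29
- item 3: weight 2, value 22
- item 2: weight 9, value 20
Best: $42.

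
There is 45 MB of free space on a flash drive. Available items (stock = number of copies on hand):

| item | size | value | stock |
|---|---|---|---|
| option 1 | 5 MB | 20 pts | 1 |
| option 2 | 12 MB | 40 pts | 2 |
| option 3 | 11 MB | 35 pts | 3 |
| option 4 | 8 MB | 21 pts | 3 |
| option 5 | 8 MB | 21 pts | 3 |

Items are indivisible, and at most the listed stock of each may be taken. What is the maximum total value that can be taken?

145 pts

Best selections within size 45 and stock limits:
- 1×option 2 + 3×option 3: size 45, value 145
- 1×option 1 + 2×option 2 + 2×option 5: size 45, value 142
Best: 145 pts.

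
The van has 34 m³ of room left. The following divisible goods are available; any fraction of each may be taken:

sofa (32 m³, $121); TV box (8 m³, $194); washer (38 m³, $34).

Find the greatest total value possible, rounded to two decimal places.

Take in order of value per unit:
- TV box (194/8 per unit): all 8 → value 194, running total 194.00
- sofa (121/32 per unit): 26 of 32 → value 26×121/32 = 98.3125, running total 292.31
Total 292.31.

292.31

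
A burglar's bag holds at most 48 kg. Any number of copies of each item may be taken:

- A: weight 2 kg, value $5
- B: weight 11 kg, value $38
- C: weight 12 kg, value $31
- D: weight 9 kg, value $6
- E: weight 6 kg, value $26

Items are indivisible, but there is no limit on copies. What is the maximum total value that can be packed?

Best value-per-unit is E at 26/6, and filling with it alone uses weight 8×6=48. No mix of the others beats 8×26 = 208.

$208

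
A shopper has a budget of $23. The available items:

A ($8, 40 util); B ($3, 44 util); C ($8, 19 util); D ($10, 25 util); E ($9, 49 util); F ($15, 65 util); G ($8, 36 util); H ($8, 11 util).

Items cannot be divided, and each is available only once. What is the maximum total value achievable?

Check high-value combinations within $23:
- A+B+E: cost 8+3+9=20, value 40+44+49=133
- B+E+G: cost 3+9+8=20, value 44+49+36=129
- A+B+G: cost 8+3+8=19, value 40+44+36=120
- B+D+E: cost 3+10+9=22, value 44+25+49=118
- B+C+E: cost 3+8+9=20, value 44+19+49=112
Best: 133 util.

133 util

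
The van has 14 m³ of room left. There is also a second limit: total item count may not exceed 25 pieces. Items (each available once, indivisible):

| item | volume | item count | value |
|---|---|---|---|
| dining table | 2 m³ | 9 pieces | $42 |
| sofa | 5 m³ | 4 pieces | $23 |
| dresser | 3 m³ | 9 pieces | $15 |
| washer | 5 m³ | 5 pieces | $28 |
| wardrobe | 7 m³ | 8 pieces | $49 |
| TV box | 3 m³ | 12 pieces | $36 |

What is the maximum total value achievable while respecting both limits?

Feasible sets respecting both limits:
- dining table+washer+wardrobe: volume 14, item count 22, value 119
- dining table+sofa+wardrobe: volume 14, item count 21, value 114
- dining table+sofa+TV box: volume 10, item count 25, value 101
- dining table+sofa+washer: volume 12, item count 18, value 93
Best: $119.

$119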